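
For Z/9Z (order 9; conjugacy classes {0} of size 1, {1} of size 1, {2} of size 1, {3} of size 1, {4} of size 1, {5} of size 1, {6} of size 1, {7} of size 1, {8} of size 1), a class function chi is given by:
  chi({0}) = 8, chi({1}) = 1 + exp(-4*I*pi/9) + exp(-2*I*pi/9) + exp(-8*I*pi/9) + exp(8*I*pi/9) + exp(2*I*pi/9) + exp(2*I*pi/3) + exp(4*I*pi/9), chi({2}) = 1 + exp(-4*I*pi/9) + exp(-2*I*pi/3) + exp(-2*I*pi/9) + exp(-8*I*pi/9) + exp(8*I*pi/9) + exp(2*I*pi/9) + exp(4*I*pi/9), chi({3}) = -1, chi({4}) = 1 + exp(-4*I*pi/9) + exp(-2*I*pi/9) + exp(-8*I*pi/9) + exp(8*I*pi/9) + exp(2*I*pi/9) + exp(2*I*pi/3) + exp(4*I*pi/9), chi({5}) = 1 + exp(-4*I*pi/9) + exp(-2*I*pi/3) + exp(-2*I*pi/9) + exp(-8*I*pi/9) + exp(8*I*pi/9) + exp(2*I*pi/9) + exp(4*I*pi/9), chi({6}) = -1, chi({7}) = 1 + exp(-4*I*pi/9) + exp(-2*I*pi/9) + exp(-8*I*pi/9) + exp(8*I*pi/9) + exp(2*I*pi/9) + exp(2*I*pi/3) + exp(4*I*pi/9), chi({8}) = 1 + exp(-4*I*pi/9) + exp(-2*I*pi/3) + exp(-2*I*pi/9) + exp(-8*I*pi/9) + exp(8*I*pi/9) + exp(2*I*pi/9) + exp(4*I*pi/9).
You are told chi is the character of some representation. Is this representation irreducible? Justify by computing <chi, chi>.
Not irreducible (reducible): <chi, chi> = 8 > 1.

Explanation: <chi, chi> = (1/|G|) sum_C |C| * |chi(C)|^2 = (1/9)[1*|8|^2 + 1*|1 + exp(-4*I*pi/9) + exp(-2*I*pi/9) + exp(-8*I*pi/9) + exp(8*I*pi/9) + exp(2*I*pi/9) + exp(2*I*pi/3) + exp(4*I*pi/9)|^2 + 1*|1 + exp(-4*I*pi/9) + exp(-2*I*pi/3) + exp(-2*I*pi/9) + exp(-8*I*pi/9) + exp(8*I*pi/9) + exp(2*I*pi/9) + exp(4*I*pi/9)|^2 + 1*|-1|^2 + 1*|1 + exp(-4*I*pi/9) + exp(-2*I*pi/9) + exp(-8*I*pi/9) + exp(8*I*pi/9) + exp(2*I*pi/9) + exp(2*I*pi/3) + exp(4*I*pi/9)|^2 + 1*|1 + exp(-4*I*pi/9) + exp(-2*I*pi/3) + exp(-2*I*pi/9) + exp(-8*I*pi/9) + exp(8*I*pi/9) + exp(2*I*pi/9) + exp(4*I*pi/9)|^2 + 1*|-1|^2 + 1*|1 + exp(-4*I*pi/9) + exp(-2*I*pi/9) + exp(-8*I*pi/9) + exp(8*I*pi/9) + exp(2*I*pi/9) + exp(2*I*pi/3) + exp(4*I*pi/9)|^2 + 1*|1 + exp(-4*I*pi/9) + exp(-2*I*pi/3) + exp(-2*I*pi/9) + exp(-8*I*pi/9) + exp(8*I*pi/9) + exp(2*I*pi/9) + exp(4*I*pi/9)|^2]
  = (1/9)[(64) + (1) + (1) + (1) + (1) + (1) + (1) + (1) + (1)] = 72/9 = 8.
(Exp terms are combined using exp(i*s)*conj(exp(i*t)) = exp(i*(s-t)), and sums of them are collapsed using the identity that for every m > 1 the m distinct m-th roots of unity sum to 0, e.g. 1 + exp(2*I*pi/3) + exp(-2*I*pi/3) = 0.)
A character is irreducible iff <chi, chi> = 1, so this representation is reducible.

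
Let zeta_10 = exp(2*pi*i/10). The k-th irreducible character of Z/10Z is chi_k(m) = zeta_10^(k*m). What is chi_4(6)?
chi_4(6) = zeta_10^24 = exp(4*I*pi/5)

Working: chi_4(6) = zeta_10^(4*6) = zeta_10^24. Since zeta_10^10 = 1, this equals zeta_10^4 = exp(2*pi*i*4/10) = exp(4*I*pi/5).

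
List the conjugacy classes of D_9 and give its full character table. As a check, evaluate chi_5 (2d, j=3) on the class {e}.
Conjugacy classes: {e} of size 1, {r^1, r^8} of size 2, {r^2, r^7} of size 2, {r^3, r^6} of size 2, {r^4, r^5} of size 2, {s, sr, ..., sr^8} of size 9.
Character table:
  irrep \ class              {e} (size 1)  {r^1, r^8} (size 2)  {r^2, r^7} (size 2)  {r^3, r^6} (size 2)  {r^4, r^5} (size 2)  {s, sr, ..., sr^8} (size 9)
  chi_1 (triv)               1             1                    1                    1                    1                    1                          
  chi_2 (sign: r->1, s->-1)  1             1                    1                    1                    1                    -1                         
  chi_3 (2d, j=1)            2             2*cos(2*pi/9)        2*cos(4*pi/9)        -1                   -2*cos(pi/9)         0                          
  chi_4 (2d, j=2)            2             2*cos(4*pi/9)        -2*cos(pi/9)         -1                   2*cos(2*pi/9)        0                          
  chi_5 (2d, j=3)            2             -1                   -1                   2                    -1                   0                          
  chi_6 (2d, j=4)            2             -2*cos(pi/9)         2*cos(2*pi/9)        -1                   2*cos(4*pi/9)        0                          

Spot check: chi_5 (2d, j=3) on {e} = 2.

Working: D_9 has order 2*9 = 18 with 6 conjugacy classes, hence 6 irreducibles. Sum of squared dims 1 + 1 + 4 + 4 + 4 + 4 = 18 = |G|. Linear characters come from the abelianisation; the 2-dimensional irreps have character r^k -> 2*cos(2*pi*j*k/9), reflections -> 0.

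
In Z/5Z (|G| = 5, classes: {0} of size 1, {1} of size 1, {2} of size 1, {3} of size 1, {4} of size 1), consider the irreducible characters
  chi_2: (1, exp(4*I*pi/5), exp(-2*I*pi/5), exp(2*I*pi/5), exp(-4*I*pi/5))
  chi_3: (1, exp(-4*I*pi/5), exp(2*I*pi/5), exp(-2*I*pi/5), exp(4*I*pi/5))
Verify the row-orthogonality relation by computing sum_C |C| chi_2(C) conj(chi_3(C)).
Sum = 0; so <chi_2, chi_3> = 0 (distinct irreducibles are orthogonal).

Justification: Compute term by term over conjugacy classes (|C| * chi_2(C) * conj(chi_3(C))):
  1*(1)*conj(1) + 1*(exp(4*I*pi/5))*conj(exp(-4*I*pi/5)) + 1*(exp(-2*I*pi/5))*conj(exp(2*I*pi/5)) + 1*(exp(2*I*pi/5))*conj(exp(-2*I*pi/5)) + 1*(exp(-4*I*pi/5))*conj(exp(4*I*pi/5))
  = (1) + (exp(-2*I*pi/5)) + (exp(-4*I*pi/5)) + (exp(4*I*pi/5)) + (exp(2*I*pi/5))
  = 0.
(Exp terms are combined using exp(i*s)*conj(exp(i*t)) = exp(i*(s-t)), and sums of them are collapsed using the identity that for every m > 1 the m distinct m-th roots of unity sum to 0, e.g. 1 + exp(2*I*pi/3) + exp(-2*I*pi/3) = 0.)
Dividing by |G| = 5 gives 0/5 = 0, matching the row-orthogonality relation <chi_2, chi_3> = [chi_2 = chi_3].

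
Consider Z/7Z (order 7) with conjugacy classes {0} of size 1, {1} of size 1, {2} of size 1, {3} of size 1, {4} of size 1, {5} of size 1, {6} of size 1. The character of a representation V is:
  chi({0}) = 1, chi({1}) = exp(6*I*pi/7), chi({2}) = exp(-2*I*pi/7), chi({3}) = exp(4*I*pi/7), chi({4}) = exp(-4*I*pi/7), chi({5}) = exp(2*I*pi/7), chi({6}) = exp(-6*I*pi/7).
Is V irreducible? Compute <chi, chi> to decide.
Irreducible: <chi, chi> = 1.

Reasoning: <chi, chi> = (1/|G|) sum_C |C| * |chi(C)|^2 = (1/7)[1*|1|^2 + 1*|exp(6*I*pi/7)|^2 + 1*|exp(-2*I*pi/7)|^2 + 1*|exp(4*I*pi/7)|^2 + 1*|exp(-4*I*pi/7)|^2 + 1*|exp(2*I*pi/7)|^2 + 1*|exp(-6*I*pi/7)|^2]
  = (1/7)[(1) + (1) + (1) + (1) + (1) + (1) + (1)] = 7/7 = 1.
(Exp terms are combined using exp(i*s)*conj(exp(i*t)) = exp(i*(s-t)), and sums of them are collapsed using the identity that for every m > 1 the m distinct m-th roots of unity sum to 0, e.g. 1 + exp(2*I*pi/3) + exp(-2*I*pi/3) = 0.)
A character is irreducible iff <chi, chi> = 1, so this representation is irreducible.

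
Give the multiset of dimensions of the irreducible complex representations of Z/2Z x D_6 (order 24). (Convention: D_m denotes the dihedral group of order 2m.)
Dimensions: 1, 1, 1, 1, 1, 1, 1, 1, 2, 2, 2, 2

Details: There are 12 irreducibles (= number of conjugacy classes). Their dimensions d_i satisfy sum d_i^2 = |G| = 24: 1 + 1 + 1 + 1 + 1 + 1 + 1 + 1 + 4 + 4 + 4 + 4 = 24. (For the product with Z/2Z: each of the 2 1-dim characters of Z/2Z tensors with each irrep of D_6, giving 2 copies of each D_6-dimension.)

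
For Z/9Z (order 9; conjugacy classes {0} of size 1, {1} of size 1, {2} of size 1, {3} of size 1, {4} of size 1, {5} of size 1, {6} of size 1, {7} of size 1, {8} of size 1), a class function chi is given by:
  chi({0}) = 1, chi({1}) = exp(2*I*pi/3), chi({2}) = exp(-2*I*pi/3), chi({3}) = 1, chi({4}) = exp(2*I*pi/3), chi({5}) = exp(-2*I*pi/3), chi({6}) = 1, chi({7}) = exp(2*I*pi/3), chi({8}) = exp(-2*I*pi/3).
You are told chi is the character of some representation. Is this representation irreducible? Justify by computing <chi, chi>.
Irreducible: <chi, chi> = 1.

Argument: <chi, chi> = (1/|G|) sum_C |C| * |chi(C)|^2 = (1/9)[1*|1|^2 + 1*|exp(2*I*pi/3)|^2 + 1*|exp(-2*I*pi/3)|^2 + 1*|1|^2 + 1*|exp(2*I*pi/3)|^2 + 1*|exp(-2*I*pi/3)|^2 + 1*|1|^2 + 1*|exp(2*I*pi/3)|^2 + 1*|exp(-2*I*pi/3)|^2]
  = (1/9)[(1) + (1) + (1) + (1) + (1) + (1) + (1) + (1) + (1)] = 9/9 = 1.
(Exp terms are combined using exp(i*s)*conj(exp(i*t)) = exp(i*(s-t)), and sums of them are collapsed using the identity that for every m > 1 the m distinct m-th roots of unity sum to 0, e.g. 1 + exp(2*I*pi/3) + exp(-2*I*pi/3) = 0.)
A character is irreducible iff <chi, chi> = 1, so this representation is irreducible.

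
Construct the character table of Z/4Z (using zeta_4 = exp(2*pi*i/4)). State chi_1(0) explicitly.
Character table of Z/4Z (irreps indexed chi_0,...,chi_3 with chi_k(m) = zeta_4^(k*m), zeta_4 = exp(2*pi*i/4)):
  irrep \ class  {0} (size 1)  {1} (size 1)  {2} (size 1)  {3} (size 1)
  chi_0          1             1             1             1           
  chi_1          1             I             -1            -I          
  chi_2          1             -1            1             -1          
  chi_3          1             -I            -1            I           

Spot check: chi_1(0) = zeta_4^(1*0) = zeta_4^0 = 1.

Why: Z/4Z is abelian, so all 4 irreducible complex representations are 1-dimensional. They are given by chi_k(m) = zeta_4^(k*m) for k = 0,...,3. Row orthogonality: sum_m chi_k(m) conj(chi_l(m)) = 4 * [k = l].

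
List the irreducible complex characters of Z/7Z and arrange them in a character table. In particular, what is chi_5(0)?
Character table of Z/7Z (irreps indexed chi_0,...,chi_6 with chi_k(m) = zeta_7^(k*m), zeta_7 = exp(2*pi*i/7)):
  irrep \ class  {0} (size 1)  {1} (size 1)    {2} (size 1)    {3} (size 1)    {4} (size 1)    {5} (size 1)    {6} (size 1)  
  chi_0          1             1               1               1               1               1               1             
  chi_1          1             exp(2*I*pi/7)   exp(4*I*pi/7)   exp(6*I*pi/7)   exp(-6*I*pi/7)  exp(-4*I*pi/7)  exp(-2*I*pi/7)
  chi_2          1             exp(4*I*pi/7)   exp(-6*I*pi/7)  exp(-2*I*pi/7)  exp(2*I*pi/7)   exp(6*I*pi/7)   exp(-4*I*pi/7)
  chi_3          1             exp(6*I*pi/7)   exp(-2*I*pi/7)  exp(4*I*pi/7)   exp(-4*I*pi/7)  exp(2*I*pi/7)   exp(-6*I*pi/7)
  chi_4          1             exp(-6*I*pi/7)  exp(2*I*pi/7)   exp(-4*I*pi/7)  exp(4*I*pi/7)   exp(-2*I*pi/7)  exp(6*I*pi/7) 
  chi_5          1             exp(-4*I*pi/7)  exp(6*I*pi/7)   exp(2*I*pi/7)   exp(-2*I*pi/7)  exp(-6*I*pi/7)  exp(4*I*pi/7) 
  chi_6          1             exp(-2*I*pi/7)  exp(-4*I*pi/7)  exp(-6*I*pi/7)  exp(6*I*pi/7)   exp(4*I*pi/7)   exp(2*I*pi/7) 

Spot check: chi_5(0) = zeta_7^(5*0) = zeta_7^0 = 1.

Argument: Z/7Z is abelian, so all 7 irreducible complex representations are 1-dimensional. They are given by chi_k(m) = zeta_7^(k*m) for k = 0,...,6. Row orthogonality: sum_m chi_k(m) conj(chi_l(m)) = 7 * [k = l].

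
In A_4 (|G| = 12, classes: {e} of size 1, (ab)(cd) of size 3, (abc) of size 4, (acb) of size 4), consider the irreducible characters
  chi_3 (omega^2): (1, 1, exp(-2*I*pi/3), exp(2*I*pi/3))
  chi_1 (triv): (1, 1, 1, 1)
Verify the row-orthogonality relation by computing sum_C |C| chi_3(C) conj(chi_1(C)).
Sum = 0; so <chi_3, chi_1> = 0 (distinct irreducibles are orthogonal).

Argument: Compute term by term over conjugacy classes (|C| * chi_3(C) * conj(chi_1(C))):
  1*(1)*conj(1) + 3*(1)*conj(1) + 4*(exp(-2*I*pi/3))*conj(1) + 4*(exp(2*I*pi/3))*conj(1)
  = (1) + (3) + (4*exp(-2*I*pi/3)) + (4*exp(2*I*pi/3))
  = 0.
(Exp terms are combined using exp(i*s)*conj(exp(i*t)) = exp(i*(s-t)), and sums of them are collapsed using the identity that for every m > 1 the m distinct m-th roots of unity sum to 0, e.g. 1 + exp(2*I*pi/3) + exp(-2*I*pi/3) = 0.)
Dividing by |G| = 12 gives 0/12 = 0, matching the row-orthogonality relation <chi_3, chi_1> = [chi_3 = chi_1].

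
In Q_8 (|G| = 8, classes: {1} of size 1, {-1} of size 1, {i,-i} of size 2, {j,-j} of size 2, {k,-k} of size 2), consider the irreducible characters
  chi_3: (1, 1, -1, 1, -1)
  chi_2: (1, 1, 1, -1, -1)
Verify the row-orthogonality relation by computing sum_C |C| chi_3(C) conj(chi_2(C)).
Sum = 0; so <chi_3, chi_2> = 0 (distinct irreducibles are orthogonal).

Details: Compute term by term over conjugacy classes (|C| * chi_3(C) * conj(chi_2(C))):
  1*(1)*conj(1) + 1*(1)*conj(1) + 2*(-1)*conj(1) + 2*(1)*conj(-1) + 2*(-1)*conj(-1)
  = (1) + (1) + (-2) + (-2) + (2)
  = 0.
Dividing by |G| = 8 gives 0/8 = 0, matching the row-orthogonality relation <chi_3, chi_2> = [chi_3 = chi_2].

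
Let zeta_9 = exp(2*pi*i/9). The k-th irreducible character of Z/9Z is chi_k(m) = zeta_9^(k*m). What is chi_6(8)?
chi_6(8) = zeta_9^48 = exp(2*I*pi/3)

Explanation: chi_6(8) = zeta_9^(6*8) = zeta_9^48. Since zeta_9^9 = 1, this equals zeta_9^3 = exp(2*pi*i*3/9) = exp(2*I*pi/3).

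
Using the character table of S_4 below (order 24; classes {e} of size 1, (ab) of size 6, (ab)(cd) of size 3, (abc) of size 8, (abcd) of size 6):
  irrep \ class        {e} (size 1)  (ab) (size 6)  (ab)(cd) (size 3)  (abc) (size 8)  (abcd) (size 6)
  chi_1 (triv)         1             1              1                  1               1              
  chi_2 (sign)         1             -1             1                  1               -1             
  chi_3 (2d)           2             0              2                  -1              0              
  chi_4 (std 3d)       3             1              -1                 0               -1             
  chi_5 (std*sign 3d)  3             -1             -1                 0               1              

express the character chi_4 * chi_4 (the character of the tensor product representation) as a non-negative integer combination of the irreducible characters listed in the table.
chi_4 tensor chi_4 = chi_1 + chi_3 + chi_4 + chi_5 (all other irreducibles have multiplicity 0).

Why: The character of a tensor product is the pointwise product (chi_4 * chi_4)(C) = chi_4(C) * chi_4(C):
  {e}: (3)*(3), (ab): (1)*(1), (ab)(cd): (-1)*(-1), (abc): (0)*(0), (abcd): (-1)*(-1)
so (chi_4 * chi_4) takes values
  {e} -> 9, (ab) -> 1, (ab)(cd) -> 1, (abc) -> 0, (abcd) -> 1.
Now take the inner product of this character with each irreducible chi from the table, <chi_4*chi_4, chi> = (1/24) sum_C |C| (chi_4*chi_4)(C) conj(chi(C)):
  <chi_4*chi_4, chi_1> = (1/24)[1*(9)*conj(1) + 6*(1)*conj(1) + 3*(1)*conj(1) + 8*(0)*conj(1) + 6*(1)*conj(1)]
      = (1/24)[(9) + (6) + (3) + (0) + (6)] = 24/24 = 1
  <chi_4*chi_4, chi_2> = (1/24)[1*(9)*conj(1) + 6*(1)*conj(-1) + 3*(1)*conj(1) + 8*(0)*conj(1) + 6*(1)*conj(-1)]
      = (1/24)[(9) + (-6) + (3) + (0) + (-6)] = 0/24 = 0
  <chi_4*chi_4, chi_3> = (1/24)[1*(9)*conj(2) + 6*(1)*conj(0) + 3*(1)*conj(2) + 8*(0)*conj(-1) + 6*(1)*conj(0)]
      = (1/24)[(18) + (0) + (6) + (0) + (0)] = 24/24 = 1
  <chi_4*chi_4, chi_4> = (1/24)[1*(9)*conj(3) + 6*(1)*conj(1) + 3*(1)*conj(-1) + 8*(0)*conj(0) + 6*(1)*conj(-1)]
      = (1/24)[(27) + (6) + (-3) + (0) + (-6)] = 24/24 = 1
  <chi_4*chi_4, chi_5> = (1/24)[1*(9)*conj(3) + 6*(1)*conj(-1) + 3*(1)*conj(-1) + 8*(0)*conj(0) + 6*(1)*conj(1)]
      = (1/24)[(27) + (-6) + (-3) + (0) + (6)] = 24/24 = 1
Hence the multiplicities are chi_1: 1, chi_3: 1, chi_4: 1, chi_5: 1. Dimension check: dim(chi_4)*dim(chi_4) = 3*3 = 9 and sum (mult * dim) = 1*1 + 1*2 + 1*3 + 1*3 = 9.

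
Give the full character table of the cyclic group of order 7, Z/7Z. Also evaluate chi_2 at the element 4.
Character table of Z/7Z (irreps indexed chi_0,...,chi_6 with chi_k(m) = zeta_7^(k*m), zeta_7 = exp(2*pi*i/7)):
  irrep \ class  {0} (size 1)  {1} (size 1)    {2} (size 1)    {3} (size 1)    {4} (size 1)    {5} (size 1)    {6} (size 1)  
  chi_0          1             1               1               1               1               1               1             
  chi_1          1             exp(2*I*pi/7)   exp(4*I*pi/7)   exp(6*I*pi/7)   exp(-6*I*pi/7)  exp(-4*I*pi/7)  exp(-2*I*pi/7)
  chi_2          1             exp(4*I*pi/7)   exp(-6*I*pi/7)  exp(-2*I*pi/7)  exp(2*I*pi/7)   exp(6*I*pi/7)   exp(-4*I*pi/7)
  chi_3          1             exp(6*I*pi/7)   exp(-2*I*pi/7)  exp(4*I*pi/7)   exp(-4*I*pi/7)  exp(2*I*pi/7)   exp(-6*I*pi/7)
  chi_4          1             exp(-6*I*pi/7)  exp(2*I*pi/7)   exp(-4*I*pi/7)  exp(4*I*pi/7)   exp(-2*I*pi/7)  exp(6*I*pi/7) 
  chi_5          1             exp(-4*I*pi/7)  exp(6*I*pi/7)   exp(2*I*pi/7)   exp(-2*I*pi/7)  exp(-6*I*pi/7)  exp(4*I*pi/7) 
  chi_6          1             exp(-2*I*pi/7)  exp(-4*I*pi/7)  exp(-6*I*pi/7)  exp(6*I*pi/7)   exp(4*I*pi/7)   exp(2*I*pi/7) 

Spot check: chi_2(4) = zeta_7^(2*4) = zeta_7^8 = exp(2*I*pi/7).

Justification: Z/7Z is abelian, so all 7 irreducible complex representations are 1-dimensional. They are given by chi_k(m) = zeta_7^(k*m) for k = 0,...,6. Row orthogonality: sum_m chi_k(m) conj(chi_l(m)) = 7 * [k = l].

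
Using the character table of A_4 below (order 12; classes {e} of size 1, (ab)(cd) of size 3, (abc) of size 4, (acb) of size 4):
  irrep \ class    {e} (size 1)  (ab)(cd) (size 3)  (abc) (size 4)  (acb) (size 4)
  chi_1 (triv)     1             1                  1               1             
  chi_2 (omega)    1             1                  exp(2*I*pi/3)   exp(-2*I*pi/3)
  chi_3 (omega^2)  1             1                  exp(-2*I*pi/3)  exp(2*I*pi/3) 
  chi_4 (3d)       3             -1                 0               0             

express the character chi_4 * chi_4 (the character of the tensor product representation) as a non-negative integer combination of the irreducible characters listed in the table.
chi_4 tensor chi_4 = chi_1 + chi_2 + chi_3 + 2*chi_4 (all other irreducibles have multiplicity 0).

Reasoning: The character of a tensor product is the pointwise product (chi_4 * chi_4)(C) = chi_4(C) * chi_4(C):
  {e}: (3)*(3), (ab)(cd): (-1)*(-1), (abc): (0)*(0), (acb): (0)*(0)
so (chi_4 * chi_4) takes values
  {e} -> 9, (ab)(cd) -> 1, (abc) -> 0, (acb) -> 0.
Now take the inner product of this character with each irreducible chi from the table, <chi_4*chi_4, chi> = (1/12) sum_C |C| (chi_4*chi_4)(C) conj(chi(C)):
  <chi_4*chi_4, chi_1> = (1/12)[1*(9)*conj(1) + 3*(1)*conj(1) + 4*(0)*conj(1) + 4*(0)*conj(1)]
      = (1/12)[(9) + (3) + (0) + (0)] = 12/12 = 1
  <chi_4*chi_4, chi_2> = (1/12)[1*(9)*conj(1) + 3*(1)*conj(1) + 4*(0)*conj(exp(2*I*pi/3)) + 4*(0)*conj(exp(-2*I*pi/3))]
      = (1/12)[(9) + (3) + (0) + (0)] = 12/12 = 1
  <chi_4*chi_4, chi_3> = (1/12)[1*(9)*conj(1) + 3*(1)*conj(1) + 4*(0)*conj(exp(-2*I*pi/3)) + 4*(0)*conj(exp(2*I*pi/3))]
      = (1/12)[(9) + (3) + (0) + (0)] = 12/12 = 1
  <chi_4*chi_4, chi_4> = (1/12)[1*(9)*conj(3) + 3*(1)*conj(-1) + 4*(0)*conj(0) + 4*(0)*conj(0)]
      = (1/12)[(27) + (-3) + (0) + (0)] = 24/12 = 2
(Exp terms are combined using exp(i*s)*conj(exp(i*t)) = exp(i*(s-t)), and sums of them are collapsed using the identity that for every m > 1 the m distinct m-th roots of unity sum to 0, e.g. 1 + exp(2*I*pi/3) + exp(-2*I*pi/3) = 0.)
Hence the multiplicities are chi_1: 1, chi_2: 1, chi_3: 1, chi_4: 2. Dimension check: dim(chi_4)*dim(chi_4) = 3*3 = 9 and sum (mult * dim) = 1*1 + 1*1 + 1*1 + 2*3 = 9.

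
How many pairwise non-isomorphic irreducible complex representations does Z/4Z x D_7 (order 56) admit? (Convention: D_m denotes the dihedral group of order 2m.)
20

Justification: The number of irreducible complex representations of a finite group equals its number of conjugacy classes. For a direct product, #classes(G x H) = #classes(G) * #classes(H). Z/4Z has 4 classes (abelian), D_7 has 5 classes, so 4 * 5 = 20, so Z/4Z x D_7 (order 56) has exactly 20 irreducible complex representations.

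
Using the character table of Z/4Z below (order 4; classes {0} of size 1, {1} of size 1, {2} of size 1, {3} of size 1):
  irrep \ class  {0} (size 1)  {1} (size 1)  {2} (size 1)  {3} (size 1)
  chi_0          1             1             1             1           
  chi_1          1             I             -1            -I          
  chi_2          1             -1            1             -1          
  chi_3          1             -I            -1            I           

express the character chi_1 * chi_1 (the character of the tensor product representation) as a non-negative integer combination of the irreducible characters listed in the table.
chi_1 tensor chi_1 = chi_2 (all other irreducibles have multiplicity 0).

Justification: The character of a tensor product is the pointwise product (chi_1 * chi_1)(C) = chi_1(C) * chi_1(C):
  {0}: (1)*(1), {1}: (I)*(I), {2}: (-1)*(-1), {3}: (-I)*(-I)
so (chi_1 * chi_1) takes values
  {0} -> 1, {1} -> -1, {2} -> 1, {3} -> -1.
Now take the inner product of this character with each irreducible chi from the table, <chi_1*chi_1, chi> = (1/4) sum_C |C| (chi_1*chi_1)(C) conj(chi(C)):
  <chi_1*chi_1, chi_0> = (1/4)[1*(1)*conj(1) + 1*(-1)*conj(1) + 1*(1)*conj(1) + 1*(-1)*conj(1)]
      = (1/4)[(1) + (-1) + (1) + (-1)] = 0/4 = 0
  <chi_1*chi_1, chi_1> = (1/4)[1*(1)*conj(1) + 1*(-1)*conj(I) + 1*(1)*conj(-1) + 1*(-1)*conj(-I)]
      = (1/4)[(1) + (I) + (-1) + (-I)] = 0/4 = 0
  <chi_1*chi_1, chi_2> = (1/4)[1*(1)*conj(1) + 1*(-1)*conj(-1) + 1*(1)*conj(1) + 1*(-1)*conj(-1)]
      = (1/4)[(1) + (1) + (1) + (1)] = 4/4 = 1
  <chi_1*chi_1, chi_3> = (1/4)[1*(1)*conj(1) + 1*(-1)*conj(-I) + 1*(1)*conj(-1) + 1*(-1)*conj(I)]
      = (1/4)[(1) + (-I) + (-1) + (I)] = 0/4 = 0
(Exp terms are combined using exp(i*s)*conj(exp(i*t)) = exp(i*(s-t)), and sums of them are collapsed using the identity that for every m > 1 the m distinct m-th roots of unity sum to 0, e.g. 1 + exp(2*I*pi/3) + exp(-2*I*pi/3) = 0.)
Hence the multiplicities are chi_2: 1. Dimension check: dim(chi_1)*dim(chi_1) = 1*1 = 1 and sum (mult * dim) = 1*1 = 1.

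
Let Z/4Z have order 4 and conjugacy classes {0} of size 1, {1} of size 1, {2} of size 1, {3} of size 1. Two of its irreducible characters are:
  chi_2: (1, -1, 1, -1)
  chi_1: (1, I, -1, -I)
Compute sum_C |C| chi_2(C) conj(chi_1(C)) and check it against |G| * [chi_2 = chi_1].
Sum = 0; so <chi_2, chi_1> = 0 (distinct irreducibles are orthogonal).

Derivation: Compute term by term over conjugacy classes (|C| * chi_2(C) * conj(chi_1(C))):
  1*(1)*conj(1) + 1*(-1)*conj(I) + 1*(1)*conj(-1) + 1*(-1)*conj(-I)
  = (1) + (I) + (-1) + (-I)
  = 0.
(Exp terms are combined using exp(i*s)*conj(exp(i*t)) = exp(i*(s-t)), and sums of them are collapsed using the identity that for every m > 1 the m distinct m-th roots of unity sum to 0, e.g. 1 + exp(2*I*pi/3) + exp(-2*I*pi/3) = 0.)
Dividing by |G| = 4 gives 0/4 = 0, matching the row-orthogonality relation <chi_2, chi_1> = [chi_2 = chi_1].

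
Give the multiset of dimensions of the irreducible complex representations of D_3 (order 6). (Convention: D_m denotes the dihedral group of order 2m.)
Dimensions: 1, 1, 2

Reasoning: There are 3 irreducibles (= number of conjugacy classes). Their dimensions d_i satisfy sum d_i^2 = |G| = 6: 1 + 1 + 4 = 6.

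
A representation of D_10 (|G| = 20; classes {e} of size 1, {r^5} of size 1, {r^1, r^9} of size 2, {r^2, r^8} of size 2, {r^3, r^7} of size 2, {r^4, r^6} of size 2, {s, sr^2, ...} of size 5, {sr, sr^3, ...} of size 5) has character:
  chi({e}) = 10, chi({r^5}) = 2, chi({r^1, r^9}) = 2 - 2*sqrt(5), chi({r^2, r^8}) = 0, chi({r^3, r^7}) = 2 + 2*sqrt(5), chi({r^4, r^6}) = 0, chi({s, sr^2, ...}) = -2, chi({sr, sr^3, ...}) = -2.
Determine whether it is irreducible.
Not irreducible (reducible): <chi, chi> = 12 > 1.

Why: <chi, chi> = (1/|G|) sum_C |C| * |chi(C)|^2 = (1/20)[1*|10|^2 + 1*|2|^2 + 2*|2 - 2*sqrt(5)|^2 + 2*|0|^2 + 2*|2 + 2*sqrt(5)|^2 + 2*|0|^2 + 5*|-2|^2 + 5*|-2|^2]
  = (1/20)[(100) + (4) + (48 - 16*sqrt(5)) + (0) + (16*sqrt(5) + 48) + (0) + (20) + (20)] = 240/20 = 12.
A character is irreducible iff <chi, chi> = 1, so this representation is reducible.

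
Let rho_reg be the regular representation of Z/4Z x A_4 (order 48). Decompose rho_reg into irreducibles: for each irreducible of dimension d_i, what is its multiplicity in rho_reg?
Each irreducible V_i of dimension d_i appears with multiplicity d_i, i.e. rho_reg = (direct sum over all irreducibles V_i) d_i V_i. The irreducible dimensions for Z/4Z x A_4 are 1, 1, 1, 1, 1, 1, 1, 1, 1, 1, 1, 1, 3, 3, 3, 3: 12 irreducibles of dimension 1, each with multiplicity 1; 4 irreducibles of dimension 3, each with multiplicity 3. Total dimension 12*1*1 + 4*3*3 = 48 = |G|.

Derivation: General theorem: in the regular representation of a finite group G, each irreducible appears with multiplicity equal to its dimension. Check: dim(rho_reg) = sum d_i^2 = 1 + 1 + 1 + 1 + 1 + 1 + 1 + 1 + 1 + 1 + 1 + 1 + 9 + 9 + 9 + 9 = 48 = |G|.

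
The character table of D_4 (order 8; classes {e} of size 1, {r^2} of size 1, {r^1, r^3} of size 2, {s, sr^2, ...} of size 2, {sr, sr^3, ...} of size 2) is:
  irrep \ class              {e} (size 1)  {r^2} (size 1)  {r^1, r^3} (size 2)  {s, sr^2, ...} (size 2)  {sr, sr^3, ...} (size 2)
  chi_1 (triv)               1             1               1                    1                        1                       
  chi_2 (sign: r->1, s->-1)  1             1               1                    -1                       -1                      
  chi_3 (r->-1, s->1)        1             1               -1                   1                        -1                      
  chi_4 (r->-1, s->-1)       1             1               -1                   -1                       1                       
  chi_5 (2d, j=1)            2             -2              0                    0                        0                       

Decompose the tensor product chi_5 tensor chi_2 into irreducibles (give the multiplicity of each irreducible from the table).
chi_5 tensor chi_2 = chi_5 (all other irreducibles have multiplicity 0).

Why: The character of a tensor product is the pointwise product (chi_5 * chi_2)(C) = chi_5(C) * chi_2(C):
  {e}: (2)*(1), {r^2}: (-2)*(1), {r^1, r^3}: (0)*(1), {s, sr^2, ...}: (0)*(-1), {sr, sr^3, ...}: (0)*(-1)
so (chi_5 * chi_2) takes values
  {e} -> 2, {r^2} -> -2, {r^1, r^3} -> 0, {s, sr^2, ...} -> 0, {sr, sr^3, ...} -> 0.
Now take the inner product of this character with each irreducible chi from the table, <chi_5*chi_2, chi> = (1/8) sum_C |C| (chi_5*chi_2)(C) conj(chi(C)):
  <chi_5*chi_2, chi_1> = (1/8)[1*(2)*conj(1) + 1*(-2)*conj(1) + 2*(0)*conj(1) + 2*(0)*conj(1) + 2*(0)*conj(1)]
      = (1/8)[(2) + (-2) + (0) + (0) + (0)] = 0/8 = 0
  <chi_5*chi_2, chi_2> = (1/8)[1*(2)*conj(1) + 1*(-2)*conj(1) + 2*(0)*conj(1) + 2*(0)*conj(-1) + 2*(0)*conj(-1)]
      = (1/8)[(2) + (-2) + (0) + (0) + (0)] = 0/8 = 0
  <chi_5*chi_2, chi_3> = (1/8)[1*(2)*conj(1) + 1*(-2)*conj(1) + 2*(0)*conj(-1) + 2*(0)*conj(1) + 2*(0)*conj(-1)]
      = (1/8)[(2) + (-2) + (0) + (0) + (0)] = 0/8 = 0
  <chi_5*chi_2, chi_4> = (1/8)[1*(2)*conj(1) + 1*(-2)*conj(1) + 2*(0)*conj(-1) + 2*(0)*conj(-1) + 2*(0)*conj(1)]
      = (1/8)[(2) + (-2) + (0) + (0) + (0)] = 0/8 = 0
  <chi_5*chi_2, chi_5> = (1/8)[1*(2)*conj(2) + 1*(-2)*conj(-2) + 2*(0)*conj(0) + 2*(0)*conj(0) + 2*(0)*conj(0)]
      = (1/8)[(4) + (4) + (0) + (0) + (0)] = 8/8 = 1
Hence the multiplicities are chi_5: 1. Dimension check: dim(chi_5)*dim(chi_2) = 2*1 = 2 and sum (mult * dim) = 1*2 = 2.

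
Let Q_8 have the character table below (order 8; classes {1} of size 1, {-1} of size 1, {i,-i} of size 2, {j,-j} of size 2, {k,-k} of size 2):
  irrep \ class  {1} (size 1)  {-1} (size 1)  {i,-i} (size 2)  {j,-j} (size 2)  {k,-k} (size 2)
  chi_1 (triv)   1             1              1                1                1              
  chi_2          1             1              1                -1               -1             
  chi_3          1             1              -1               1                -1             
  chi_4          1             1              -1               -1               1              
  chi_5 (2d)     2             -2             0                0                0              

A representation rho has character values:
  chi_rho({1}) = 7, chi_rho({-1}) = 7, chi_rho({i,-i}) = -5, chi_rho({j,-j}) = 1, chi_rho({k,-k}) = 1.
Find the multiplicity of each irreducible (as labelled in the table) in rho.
Multiplicities: chi_1: 1, chi_2: 0, chi_3: 3, chi_4: 3, chi_5: 0.

Use <chi_rho, chi> = (1/|G|) sum_C |C| * chi_rho(C) * conj(chi(C)) with |G| = 8 for each irreducible chi in the table:
  <chi_rho, chi_1> = (1/8)[1*(7)*conj(1) + 1*(7)*conj(1) + 2*(-5)*conj(1) + 2*(1)*conj(1) + 2*(1)*conj(1)]
      = (1/8)[(7) + (7) + (-10) + (2) + (2)] = 8/8 = 1
  <chi_rho, chi_2> = (1/8)[1*(7)*conj(1) + 1*(7)*conj(1) + 2*(-5)*conj(1) + 2*(1)*conj(-1) + 2*(1)*conj(-1)]
      = (1/8)[(7) + (7) + (-10) + (-2) + (-2)] = 0/8 = 0
  <chi_rho, chi_3> = (1/8)[1*(7)*conj(1) + 1*(7)*conj(1) + 2*(-5)*conj(-1) + 2*(1)*conj(1) + 2*(1)*conj(-1)]
      = (1/8)[(7) + (7) + (10) + (2) + (-2)] = 24/8 = 3
  <chi_rho, chi_4> = (1/8)[1*(7)*conj(1) + 1*(7)*conj(1) + 2*(-5)*conj(-1) + 2*(1)*conj(-1) + 2*(1)*conj(1)]
      = (1/8)[(7) + (7) + (10) + (-2) + (2)] = 24/8 = 3
  <chi_rho, chi_5> = (1/8)[1*(7)*conj(2) + 1*(7)*conj(-2) + 2*(-5)*conj(0) + 2*(1)*conj(0) + 2*(1)*conj(0)]
      = (1/8)[(14) + (-14) + (0) + (0) + (0)] = 0/8 = 0
Dimension check: dim(rho) = sum (mult * dim) = 1*1 + 0*1 + 3*1 + 3*1 + 0*2 = 7 = chi_rho(e) = 7.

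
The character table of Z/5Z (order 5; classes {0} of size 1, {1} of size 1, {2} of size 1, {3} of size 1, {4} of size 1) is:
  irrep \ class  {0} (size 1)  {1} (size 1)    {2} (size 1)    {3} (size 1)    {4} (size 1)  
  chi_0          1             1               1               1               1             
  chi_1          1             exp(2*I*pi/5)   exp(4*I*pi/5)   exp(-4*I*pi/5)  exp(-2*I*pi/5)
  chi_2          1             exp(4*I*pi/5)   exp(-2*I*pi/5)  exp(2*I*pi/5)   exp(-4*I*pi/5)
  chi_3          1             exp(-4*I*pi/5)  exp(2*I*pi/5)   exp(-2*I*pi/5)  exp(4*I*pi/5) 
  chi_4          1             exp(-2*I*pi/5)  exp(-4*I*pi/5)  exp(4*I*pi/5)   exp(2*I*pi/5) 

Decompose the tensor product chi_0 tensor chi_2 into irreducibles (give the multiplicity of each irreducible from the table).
chi_0 tensor chi_2 = chi_2 (all other irreducibles have multiplicity 0).

Proof sketch: The character of a tensor product is the pointwise product (chi_0 * chi_2)(C) = chi_0(C) * chi_2(C):
  {0}: (1)*(1), {1}: (1)*(exp(4*I*pi/5)), {2}: (1)*(exp(-2*I*pi/5)), {3}: (1)*(exp(2*I*pi/5)), {4}: (1)*(exp(-4*I*pi/5))
so (chi_0 * chi_2) takes values
  {0} -> 1, {1} -> exp(4*I*pi/5), {2} -> exp(-2*I*pi/5), {3} -> exp(2*I*pi/5), {4} -> exp(-4*I*pi/5).
Now take the inner product of this character with each irreducible chi from the table, <chi_0*chi_2, chi> = (1/5) sum_C |C| (chi_0*chi_2)(C) conj(chi(C)):
  <chi_0*chi_2, chi_0> = (1/5)[1*(1)*conj(1) + 1*(exp(4*I*pi/5))*conj(1) + 1*(exp(-2*I*pi/5))*conj(1) + 1*(exp(2*I*pi/5))*conj(1) + 1*(exp(-4*I*pi/5))*conj(1)]
      = (1/5)[(1) + (exp(4*I*pi/5)) + (exp(-2*I*pi/5)) + (exp(2*I*pi/5)) + (exp(-4*I*pi/5))] = 0/5 = 0
  <chi_0*chi_2, chi_1> = (1/5)[1*(1)*conj(1) + 1*(exp(4*I*pi/5))*conj(exp(2*I*pi/5)) + 1*(exp(-2*I*pi/5))*conj(exp(4*I*pi/5)) + 1*(exp(2*I*pi/5))*conj(exp(-4*I*pi/5)) + 1*(exp(-4*I*pi/5))*conj(exp(-2*I*pi/5))]
      = (1/5)[(1) + (exp(2*I*pi/5)) + (exp(4*I*pi/5)) + (exp(-4*I*pi/5)) + (exp(-2*I*pi/5))] = 0/5 = 0
  <chi_0*chi_2, chi_2> = (1/5)[1*(1)*conj(1) + 1*(exp(4*I*pi/5))*conj(exp(4*I*pi/5)) + 1*(exp(-2*I*pi/5))*conj(exp(-2*I*pi/5)) + 1*(exp(2*I*pi/5))*conj(exp(2*I*pi/5)) + 1*(exp(-4*I*pi/5))*conj(exp(-4*I*pi/5))]
      = (1/5)[(1) + (1) + (1) + (1) + (1)] = 5/5 = 1
  <chi_0*chi_2, chi_3> = (1/5)[1*(1)*conj(1) + 1*(exp(4*I*pi/5))*conj(exp(-4*I*pi/5)) + 1*(exp(-2*I*pi/5))*conj(exp(2*I*pi/5)) + 1*(exp(2*I*pi/5))*conj(exp(-2*I*pi/5)) + 1*(exp(-4*I*pi/5))*conj(exp(4*I*pi/5))]
      = (1/5)[(1) + (exp(-2*I*pi/5)) + (exp(-4*I*pi/5)) + (exp(4*I*pi/5)) + (exp(2*I*pi/5))] = 0/5 = 0
  <chi_0*chi_2, chi_4> = (1/5)[1*(1)*conj(1) + 1*(exp(4*I*pi/5))*conj(exp(-2*I*pi/5)) + 1*(exp(-2*I*pi/5))*conj(exp(-4*I*pi/5)) + 1*(exp(2*I*pi/5))*conj(exp(4*I*pi/5)) + 1*(exp(-4*I*pi/5))*conj(exp(2*I*pi/5))]
      = (1/5)[(1) + (exp(-4*I*pi/5)) + (exp(2*I*pi/5)) + (exp(-2*I*pi/5)) + (exp(4*I*pi/5))] = 0/5 = 0
(Exp terms are combined using exp(i*s)*conj(exp(i*t)) = exp(i*(s-t)), and sums of them are collapsed using the identity that for every m > 1 the m distinct m-th roots of unity sum to 0, e.g. 1 + exp(2*I*pi/3) + exp(-2*I*pi/3) = 0.)
Hence the multiplicities are chi_2: 1. Dimension check: dim(chi_0)*dim(chi_2) = 1*1 = 1 and sum (mult * dim) = 1*1 = 1.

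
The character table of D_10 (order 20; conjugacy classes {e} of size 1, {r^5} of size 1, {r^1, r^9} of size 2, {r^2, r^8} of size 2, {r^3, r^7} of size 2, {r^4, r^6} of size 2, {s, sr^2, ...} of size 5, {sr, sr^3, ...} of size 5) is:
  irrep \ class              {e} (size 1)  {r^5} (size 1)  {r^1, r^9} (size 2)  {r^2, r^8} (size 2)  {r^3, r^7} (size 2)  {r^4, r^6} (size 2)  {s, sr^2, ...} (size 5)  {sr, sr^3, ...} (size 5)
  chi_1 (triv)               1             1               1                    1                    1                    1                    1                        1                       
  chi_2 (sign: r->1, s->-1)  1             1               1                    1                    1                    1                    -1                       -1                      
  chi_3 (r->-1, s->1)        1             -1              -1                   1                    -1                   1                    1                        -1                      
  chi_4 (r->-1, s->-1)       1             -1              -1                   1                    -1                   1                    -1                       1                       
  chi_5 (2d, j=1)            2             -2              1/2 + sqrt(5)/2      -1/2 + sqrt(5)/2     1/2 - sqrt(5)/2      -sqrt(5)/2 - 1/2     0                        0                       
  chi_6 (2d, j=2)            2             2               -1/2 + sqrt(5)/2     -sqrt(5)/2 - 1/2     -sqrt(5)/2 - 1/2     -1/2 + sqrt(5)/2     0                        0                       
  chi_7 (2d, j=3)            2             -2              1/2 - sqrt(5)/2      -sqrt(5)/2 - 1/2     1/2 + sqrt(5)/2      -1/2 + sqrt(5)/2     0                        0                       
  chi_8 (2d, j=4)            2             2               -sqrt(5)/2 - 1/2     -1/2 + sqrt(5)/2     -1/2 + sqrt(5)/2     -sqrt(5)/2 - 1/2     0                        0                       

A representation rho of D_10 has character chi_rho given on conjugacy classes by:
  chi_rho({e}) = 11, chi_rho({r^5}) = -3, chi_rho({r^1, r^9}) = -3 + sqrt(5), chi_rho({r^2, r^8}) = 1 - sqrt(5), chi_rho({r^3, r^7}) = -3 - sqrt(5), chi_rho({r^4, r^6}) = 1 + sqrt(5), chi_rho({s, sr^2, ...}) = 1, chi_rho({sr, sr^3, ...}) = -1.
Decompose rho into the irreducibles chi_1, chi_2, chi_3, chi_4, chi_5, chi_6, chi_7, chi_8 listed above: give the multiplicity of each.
Multiplicities: chi_1: 0, chi_2: 0, chi_3: 2, chi_4: 1, chi_5: 1, chi_6: 2, chi_7: 1, chi_8: 0.

Derivation: Use <chi_rho, chi> = (1/|G|) sum_C |C| * chi_rho(C) * conj(chi(C)) with |G| = 20 for each irreducible chi in the table:
  <chi_rho, chi_1> = (1/20)[1*(11)*conj(1) + 1*(-3)*conj(1) + 2*(-3 + sqrt(5))*conj(1) + 2*(1 - sqrt(5))*conj(1) + 2*(-3 - sqrt(5))*conj(1) + 2*(1 + sqrt(5))*conj(1) + 5*(1)*conj(1) + 5*(-1)*conj(1)]
      = (1/20)[(11) + (-3) + (-6 + 2*sqrt(5)) + (2 - 2*sqrt(5)) + (-6 - 2*sqrt(5)) + (2 + 2*sqrt(5)) + (5) + (-5)] = 0/20 = 0
  <chi_rho, chi_2> = (1/20)[1*(11)*conj(1) + 1*(-3)*conj(1) + 2*(-3 + sqrt(5))*conj(1) + 2*(1 - sqrt(5))*conj(1) + 2*(-3 - sqrt(5))*conj(1) + 2*(1 + sqrt(5))*conj(1) + 5*(1)*conj(-1) + 5*(-1)*conj(-1)]
      = (1/20)[(11) + (-3) + (-6 + 2*sqrt(5)) + (2 - 2*sqrt(5)) + (-6 - 2*sqrt(5)) + (2 + 2*sqrt(5)) + (-5) + (5)] = 0/20 = 0
  <chi_rho, chi_3> = (1/20)[1*(11)*conj(1) + 1*(-3)*conj(-1) + 2*(-3 + sqrt(5))*conj(-1) + 2*(1 - sqrt(5))*conj(1) + 2*(-3 - sqrt(5))*conj(-1) + 2*(1 + sqrt(5))*conj(1) + 5*(1)*conj(1) + 5*(-1)*conj(-1)]
      = (1/20)[(11) + (3) + (6 - 2*sqrt(5)) + (2 - 2*sqrt(5)) + (2*sqrt(5) + 6) + (2 + 2*sqrt(5)) + (5) + (5)] = 40/20 = 2
  <chi_rho, chi_4> = (1/20)[1*(11)*conj(1) + 1*(-3)*conj(-1) + 2*(-3 + sqrt(5))*conj(-1) + 2*(1 - sqrt(5))*conj(1) + 2*(-3 - sqrt(5))*conj(-1) + 2*(1 + sqrt(5))*conj(1) + 5*(1)*conj(-1) + 5*(-1)*conj(1)]
      = (1/20)[(11) + (3) + (6 - 2*sqrt(5)) + (2 - 2*sqrt(5)) + (2*sqrt(5) + 6) + (2 + 2*sqrt(5)) + (-5) + (-5)] = 20/20 = 1
  <chi_rho, chi_5> = (1/20)[1*(11)*conj(2) + 1*(-3)*conj(-2) + 2*(-3 + sqrt(5))*conj(1/2 + sqrt(5)/2) + 2*(1 - sqrt(5))*conj(-1/2 + sqrt(5)/2) + 2*(-3 - sqrt(5))*conj(1/2 - sqrt(5)/2) + 2*(1 + sqrt(5))*conj(-sqrt(5)/2 - 1/2) + 5*(1)*conj(0) + 5*(-1)*conj(0)]
      = (1/20)[(22) + (6) + (2 - 2*sqrt(5)) + (-6 + 2*sqrt(5)) + (2 + 2*sqrt(5)) + (-6 - 2*sqrt(5)) + (0) + (0)] = 20/20 = 1
  <chi_rho, chi_6> = (1/20)[1*(11)*conj(2) + 1*(-3)*conj(2) + 2*(-3 + sqrt(5))*conj(-1/2 + sqrt(5)/2) + 2*(1 - sqrt(5))*conj(-sqrt(5)/2 - 1/2) + 2*(-3 - sqrt(5))*conj(-sqrt(5)/2 - 1/2) + 2*(1 + sqrt(5))*conj(-1/2 + sqrt(5)/2) + 5*(1)*conj(0) + 5*(-1)*conj(0)]
      = (1/20)[(22) + (-6) + (8 - 4*sqrt(5)) + (4) + (8 + 4*sqrt(5)) + (4) + (0) + (0)] = 40/20 = 2
  <chi_rho, chi_7> = (1/20)[1*(11)*conj(2) + 1*(-3)*conj(-2) + 2*(-3 + sqrt(5))*conj(1/2 - sqrt(5)/2) + 2*(1 - sqrt(5))*conj(-sqrt(5)/2 - 1/2) + 2*(-3 - sqrt(5))*conj(1/2 + sqrt(5)/2) + 2*(1 + sqrt(5))*conj(-1/2 + sqrt(5)/2) + 5*(1)*conj(0) + 5*(-1)*conj(0)]
      = (1/20)[(22) + (6) + (-8 + 4*sqrt(5)) + (4) + (-4*sqrt(5) - 8) + (4) + (0) + (0)] = 20/20 = 1
  <chi_rho, chi_8> = (1/20)[1*(11)*conj(2) + 1*(-3)*conj(2) + 2*(-3 + sqrt(5))*conj(-sqrt(5)/2 - 1/2) + 2*(1 - sqrt(5))*conj(-1/2 + sqrt(5)/2) + 2*(-3 - sqrt(5))*conj(-1/2 + sqrt(5)/2) + 2*(1 + sqrt(5))*conj(-sqrt(5)/2 - 1/2) + 5*(1)*conj(0) + 5*(-1)*conj(0)]
      = (1/20)[(22) + (-6) + (-2 + 2*sqrt(5)) + (-6 + 2*sqrt(5)) + (-2*sqrt(5) - 2) + (-6 - 2*sqrt(5)) + (0) + (0)] = 0/20 = 0
Dimension check: dim(rho) = sum (mult * dim) = 0*1 + 0*1 + 2*1 + 1*1 + 1*2 + 2*2 + 1*2 + 0*2 = 11 = chi_rho(e) = 11.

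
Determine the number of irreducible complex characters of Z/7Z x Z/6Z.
42

Justification: The number of irreducible complex representations of a finite group equals its number of conjugacy classes. Z/7Z x Z/6Z is abelian of order 42, so every element is its own conjugacy class: 42 classes, so Z/7Z x Z/6Z (order 42) has exactly 42 irreducible complex representations.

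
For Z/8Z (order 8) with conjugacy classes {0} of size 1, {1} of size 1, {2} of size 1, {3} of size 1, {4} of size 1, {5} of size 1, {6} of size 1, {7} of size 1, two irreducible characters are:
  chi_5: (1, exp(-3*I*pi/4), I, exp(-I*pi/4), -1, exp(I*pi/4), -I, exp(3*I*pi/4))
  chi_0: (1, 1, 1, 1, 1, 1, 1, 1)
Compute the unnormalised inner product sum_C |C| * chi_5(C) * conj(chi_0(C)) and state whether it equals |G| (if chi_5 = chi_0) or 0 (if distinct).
Sum = 0; so <chi_5, chi_0> = 0 (distinct irreducibles are orthogonal).

Why: Compute term by term over conjugacy classes (|C| * chi_5(C) * conj(chi_0(C))):
  1*(1)*conj(1) + 1*(exp(-3*I*pi/4))*conj(1) + 1*(I)*conj(1) + 1*(exp(-I*pi/4))*conj(1) + 1*(-1)*conj(1) + 1*(exp(I*pi/4))*conj(1) + 1*(-I)*conj(1) + 1*(exp(3*I*pi/4))*conj(1)
  = (1) + (exp(-3*I*pi/4)) + (I) + (exp(-I*pi/4)) + (-1) + (exp(I*pi/4)) + (-I) + (exp(3*I*pi/4))
  = 0.
(Exp terms are combined using exp(i*s)*conj(exp(i*t)) = exp(i*(s-t)), and sums of them are collapsed using the identity that for every m > 1 the m distinct m-th roots of unity sum to 0, e.g. 1 + exp(2*I*pi/3) + exp(-2*I*pi/3) = 0.)
Dividing by |G| = 8 gives 0/8 = 0, matching the row-orthogonality relation <chi_5, chi_0> = [chi_5 = chi_0].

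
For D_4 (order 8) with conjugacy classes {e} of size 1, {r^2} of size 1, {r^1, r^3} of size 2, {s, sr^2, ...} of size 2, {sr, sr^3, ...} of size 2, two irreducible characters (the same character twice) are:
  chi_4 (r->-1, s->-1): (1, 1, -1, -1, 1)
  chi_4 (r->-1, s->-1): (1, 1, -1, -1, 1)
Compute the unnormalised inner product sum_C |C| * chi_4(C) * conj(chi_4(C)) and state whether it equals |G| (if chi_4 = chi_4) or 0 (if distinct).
Sum = 8 = |G| = 8; so <chi_4, chi_4> = 1 (norm-1 confirms irreducibility).

Solution. Compute term by term over conjugacy classes (|C| * chi_4(C) * conj(chi_4(C))):
  1*(1)*conj(1) + 1*(1)*conj(1) + 2*(-1)*conj(-1) + 2*(-1)*conj(-1) + 2*(1)*conj(1)
  = (1) + (1) + (2) + (2) + (2)
  = 8.
Dividing by |G| = 8 gives 8/8 = 1, matching the row-orthogonality relation <chi_4, chi_4> = [chi_4 = chi_4].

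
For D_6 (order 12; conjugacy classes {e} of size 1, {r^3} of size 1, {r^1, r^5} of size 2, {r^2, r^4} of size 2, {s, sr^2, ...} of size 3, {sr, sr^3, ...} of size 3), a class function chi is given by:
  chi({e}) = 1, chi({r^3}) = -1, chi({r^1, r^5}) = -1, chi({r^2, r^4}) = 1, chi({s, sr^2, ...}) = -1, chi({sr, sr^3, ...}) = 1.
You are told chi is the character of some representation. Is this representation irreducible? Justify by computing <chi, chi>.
Irreducible: <chi, chi> = 1.

Derivation: <chi, chi> = (1/|G|) sum_C |C| * |chi(C)|^2 = (1/12)[1*|1|^2 + 1*|-1|^2 + 2*|-1|^2 + 2*|1|^2 + 3*|-1|^2 + 3*|1|^2]
  = (1/12)[(1) + (1) + (2) + (2) + (3) + (3)] = 12/12 = 1.
A character is irreducible iff <chi, chi> = 1, so this representation is irreducible.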